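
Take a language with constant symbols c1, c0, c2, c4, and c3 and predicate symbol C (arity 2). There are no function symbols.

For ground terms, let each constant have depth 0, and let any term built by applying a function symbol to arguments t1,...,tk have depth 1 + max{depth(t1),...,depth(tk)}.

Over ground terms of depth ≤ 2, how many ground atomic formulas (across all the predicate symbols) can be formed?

First count ground terms of depth ≤ 2.
With no function symbols every ground term is a constant, so there are exactly 5 ground terms at every depth bound.
N_0 = 5
N_1 = 5
N_2 = 5
Explicitly: c1, c0, c2, c4, c3.
So |H| = 5.
A ground atom is a predicate applied to a tuple of terms from H, so the count is the sum over predicates of |H|^arity:
  C: 5^2 = 25
Total ground atoms: 25.

25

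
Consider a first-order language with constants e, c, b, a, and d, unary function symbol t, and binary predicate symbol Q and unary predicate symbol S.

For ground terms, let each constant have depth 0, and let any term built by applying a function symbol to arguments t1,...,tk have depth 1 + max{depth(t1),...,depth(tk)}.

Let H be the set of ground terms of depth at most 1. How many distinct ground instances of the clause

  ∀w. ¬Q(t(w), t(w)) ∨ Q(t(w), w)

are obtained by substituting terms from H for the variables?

10

Ground terms of depth ≤ 1:
  Let N_k count ground terms of depth at most k. Each non-constant term of depth ≤ k is some function symbol applied to depth-≤(k−1) arguments, giving N_k = 5 + N_{k-1}.
  N_0 = 5
  N_1 = 5 + 5 = 10
So there are 10 ground terms available for substitution.
The variable w ranges independently over the available ground terms, and distinct assignments produce distinct instances.
Number of ground instances = 10.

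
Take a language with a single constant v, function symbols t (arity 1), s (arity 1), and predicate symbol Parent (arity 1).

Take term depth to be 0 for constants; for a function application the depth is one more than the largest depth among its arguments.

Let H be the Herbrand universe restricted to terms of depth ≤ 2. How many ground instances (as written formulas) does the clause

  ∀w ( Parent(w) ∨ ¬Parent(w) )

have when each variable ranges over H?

7

Ground terms of depth ≤ 2:
  Write N_k for the number of ground terms of depth ≤ k. A term of depth ≤ k is either a constant or a function symbol applied to arguments of depth ≤ k−1, so N_k = 1 + N_{k-1} + N_{k-1}.
  N_0 = 1
  N_1 = 1 + 1 + 1 = 3
  N_2 = 1 + 3 + 3 = 7
  Explicitly: v, t(v), t(t(v)), t(s(v)), s(v), s(t(v)), s(s(v)).
So there are 7 ground terms available for substitution.
The body mentions the single quantified variable w; since ground terms form a free algebra, no two substitutions collapse to the same formula.
Number of ground instances = 7.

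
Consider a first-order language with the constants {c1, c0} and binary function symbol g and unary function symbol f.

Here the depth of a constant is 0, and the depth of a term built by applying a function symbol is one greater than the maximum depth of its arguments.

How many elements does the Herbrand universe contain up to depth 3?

Count level by level. With function symbols g/2, f/1, the terms of depth ≤ k are the 2 constants together with each function applied to depth-≤(k−1) tuples, so N_k = 2 + N_{k-1}^2 + N_{k-1}.
N_0 = 2
N_1 = 2 + 2^2 + 2 = 8
N_2 = 2 + 8^2 + 8 = 74
N_3 = 2 + 74^2 + 74 = 5552

5552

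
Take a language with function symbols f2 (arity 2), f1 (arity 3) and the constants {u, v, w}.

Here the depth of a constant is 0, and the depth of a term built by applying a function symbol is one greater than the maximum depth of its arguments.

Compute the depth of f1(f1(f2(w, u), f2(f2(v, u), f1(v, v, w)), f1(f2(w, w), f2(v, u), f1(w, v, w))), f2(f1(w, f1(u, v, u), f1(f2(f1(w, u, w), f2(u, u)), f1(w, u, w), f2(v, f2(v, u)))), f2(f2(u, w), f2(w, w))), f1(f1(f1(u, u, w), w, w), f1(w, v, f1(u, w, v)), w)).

depth(f2(w, u)) = 1 + max(0, 0) = 1
depth(f2(v, u)) = 1 + max(0, 0) = 1
depth(f1(v, v, w)) = 1 + max(0, 0, 0) = 1
depth(f2(f2(v, u), f1(v, v, w))) = 1 + max(1, 1) = 2
depth(f2(w, w)) = 1 + max(0, 0) = 1
depth(f1(w, v, w)) = 1 + max(0, 0, 0) = 1
depth(f1(f2(w, w), f2(v, u), f1(w, v, w))) = 1 + max(1, 1, 1) = 2
depth(f1(f2(w, u), f2(f2(v, u), f1(v, v, w)), f1(f2(w, w), f2(v, u), f1(w, v, w)))) = 1 + max(1, 2, 2) = 3
depth(f1(u, v, u)) = 1 + max(0, 0, 0) = 1
depth(f1(w, u, w)) = 1 + max(0, 0, 0) = 1
depth(f2(u, u)) = 1 + max(0, 0) = 1
depth(f2(f1(w, u, w), f2(u, u))) = 1 + max(1, 1) = 2
depth(f2(v, f2(v, u))) = 1 + max(0, 1) = 2
depth(f1(f2(f1(w, u, w), f2(u, u)), f1(w, u, w), f2(v, f2(v, u)))) = 1 + max(2, 1, 2) = 3
depth(f1(w, f1(u, v, u), f1(f2(f1(w, u, w), f2(u, u)), f1(w, u, w), f2(v, f2(v, u))))) = 1 + max(0, 1, 3) = 4
depth(f2(u, w)) = 1 + max(0, 0) = 1
depth(f2(f2(u, w), f2(w, w))) = 1 + max(1, 1) = 2
depth(f2(f1(w, f1(u, v, u), f1(f2(f1(w, u, w), f2(u, u)), f1(w, u, w), f2(v, f2(v, u)))), f2(f2(u, w), f2(w, w)))) = 1 + max(4, 2) = 5
depth(f1(u, u, w)) = 1 + max(0, 0, 0) = 1
depth(f1(f1(u, u, w), w, w)) = 1 + max(1, 0, 0) = 2
depth(f1(u, w, v)) = 1 + max(0, 0, 0) = 1
depth(f1(w, v, f1(u, w, v))) = 1 + max(0, 0, 1) = 2
depth(f1(f1(f1(u, u, w), w, w), f1(w, v, f1(u, w, v)), w)) = 1 + max(2, 2, 0) = 3
depth(f1(f1(f2(w, u), f2(f2(v, u), f1(v, v, w)), f1(f2(w, w), f2(v, u), f1(w, v, w))), f2(f1(w, f1(u, v, u), f1(f2(f1(w, u, w), f2(u, u)), f1(w, u, w), f2(v, f2(v, u)))), f2(f2(u, w), f2(w, w))), f1(f1(f1(u, u, w), w, w), f1(w, v, f1(u, w, v)), w))) = 1 + max(3, 5, 3) = 6

6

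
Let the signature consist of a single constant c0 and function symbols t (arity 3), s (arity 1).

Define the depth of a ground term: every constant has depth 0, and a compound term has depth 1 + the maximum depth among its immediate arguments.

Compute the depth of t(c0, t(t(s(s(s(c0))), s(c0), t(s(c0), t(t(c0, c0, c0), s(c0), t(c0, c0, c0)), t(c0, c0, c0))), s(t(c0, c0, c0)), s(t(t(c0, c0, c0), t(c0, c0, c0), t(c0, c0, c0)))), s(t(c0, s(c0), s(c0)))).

depth(s(c0)) = 1 + depth(c0) = 1 + 0 = 1
depth(s(s(c0))) = 1 + depth(s(c0)) = 1 + 1 = 2
depth(s(s(s(c0)))) = 1 + depth(s(s(c0))) = 1 + 2 = 3
depth(t(c0, c0, c0)) = 1 + max(0, 0, 0) = 1
depth(t(t(c0, c0, c0), s(c0), t(c0, c0, c0))) = 1 + max(1, 1, 1) = 2
depth(t(s(c0), t(t(c0, c0, c0), s(c0), t(c0, c0, c0)), t(c0, c0, c0))) = 1 + max(1, 2, 1) = 3
depth(t(s(s(s(c0))), s(c0), t(s(c0), t(t(c0, c0, c0), s(c0), t(c0, c0, c0)), t(c0, c0, c0)))) = 1 + max(3, 1, 3) = 4
depth(s(t(c0, c0, c0))) = 1 + depth(t(c0, c0, c0)) = 1 + 1 = 2
depth(t(t(c0, c0, c0), t(c0, c0, c0), t(c0, c0, c0))) = 1 + max(1, 1, 1) = 2
depth(s(t(t(c0, c0, c0), t(c0, c0, c0), t(c0, c0, c0)))) = 1 + depth(t(t(c0, c0, c0), t(c0, c0, c0), t(c0, c0, c0))) = 1 + 2 = 3
depth(t(t(s(s(s(c0))), s(c0), t(s(c0), t(t(c0, c0, c0), s(c0), t(c0, c0, c0)), t(c0, c0, c0))), s(t(c0, c0, c0)), s(t(t(c0, c0, c0), t(c0, c0, c0), t(c0, c0, c0))))) = 1 + max(4, 2, 3) = 5
depth(t(c0, s(c0), s(c0))) = 1 + max(0, 1, 1) = 2
depth(s(t(c0, s(c0), s(c0)))) = 1 + depth(t(c0, s(c0), s(c0))) = 1 + 2 = 3
depth(t(c0, t(t(s(s(s(c0))), s(c0), t(s(c0), t(t(c0, c0, c0), s(c0), t(c0, c0, c0)), t(c0, c0, c0))), s(t(c0, c0, c0)), s(t(t(c0, c0, c0), t(c0, c0, c0), t(c0, c0, c0)))), s(t(c0, s(c0), s(c0))))) = 1 + max(0, 5, 3) = 6

6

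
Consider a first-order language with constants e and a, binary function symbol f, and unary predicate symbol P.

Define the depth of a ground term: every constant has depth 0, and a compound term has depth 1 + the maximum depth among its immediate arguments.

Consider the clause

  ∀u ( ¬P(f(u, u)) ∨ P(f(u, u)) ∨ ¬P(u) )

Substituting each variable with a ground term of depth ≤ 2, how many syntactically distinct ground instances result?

Ground terms of depth ≤ 2:
  Write N_k for the number of ground terms of depth ≤ k. A term of depth ≤ k is either a constant or a function symbol applied to arguments of depth ≤ k−1, so N_k = 2 + N_{k-1}^2.
  N_0 = 2
  N_1 = 2 + 2^2 = 6
  N_2 = 2 + 6^2 = 38
So there are 38 ground terms available for substitution.
The body mentions the single quantified variable u; since ground terms form a free algebra, no two substitutions collapse to the same formula.
Number of ground instances = 38.

38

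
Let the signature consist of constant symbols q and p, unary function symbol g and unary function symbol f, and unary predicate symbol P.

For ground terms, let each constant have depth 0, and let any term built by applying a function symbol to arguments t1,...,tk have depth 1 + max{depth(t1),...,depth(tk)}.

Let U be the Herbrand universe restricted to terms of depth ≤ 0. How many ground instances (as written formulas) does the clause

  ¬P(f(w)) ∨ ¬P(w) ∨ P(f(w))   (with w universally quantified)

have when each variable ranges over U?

2

Ground terms of depth ≤ 0:
  Count level by level. With function symbols g/1, f/1, the terms of depth ≤ k are the 2 constants together with each function applied to depth-≤(k−1) tuples, so N_k = 2 + N_{k-1} + N_{k-1}.
  N_0 = 2
So there are 2 ground terms available for substitution.
The variable w ranges independently over the available ground terms, and distinct assignments produce distinct instances.
Number of ground instances = 2.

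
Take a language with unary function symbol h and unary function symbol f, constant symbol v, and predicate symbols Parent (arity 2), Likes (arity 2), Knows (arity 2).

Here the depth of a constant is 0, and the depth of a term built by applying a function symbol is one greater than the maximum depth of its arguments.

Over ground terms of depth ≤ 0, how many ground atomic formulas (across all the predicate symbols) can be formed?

First count ground terms of depth ≤ 0.
Let N_k = |{terms of depth ≤ k}|. Then N_0 = 1 and N_k = 1 + N_{k-1} + N_{k-1} for k ≥ 1 (one summand per function symbol, arity giving the exponent).
N_0 = 1
Explicitly: v.
So |H| = 1.
For each predicate symbol, the number of ground atoms is |H| raised to its arity; summing:
  Parent: 1^2 = 1;  Likes: 1^2 = 1;  Knows: 1^2 = 1
Total ground atoms: 1 + 1 + 1 = 3.

3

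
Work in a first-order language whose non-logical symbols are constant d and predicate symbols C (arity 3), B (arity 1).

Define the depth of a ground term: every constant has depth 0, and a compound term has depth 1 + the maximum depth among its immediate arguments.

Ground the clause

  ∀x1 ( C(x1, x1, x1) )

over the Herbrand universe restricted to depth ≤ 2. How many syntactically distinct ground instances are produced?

Ground terms of depth ≤ 2:
  With no function symbols every ground term is a constant, so there is exactly 1 ground term at every depth bound.
  N_0 = 1
  N_1 = 1
  N_2 = 1
  Explicitly: d.
So there is exactly 1 ground term available for substitution.
There is 1 variable to instantiate (x1),  occurring in at least one literal, so different choices give different ground instances.
Number of ground instances = 1.

1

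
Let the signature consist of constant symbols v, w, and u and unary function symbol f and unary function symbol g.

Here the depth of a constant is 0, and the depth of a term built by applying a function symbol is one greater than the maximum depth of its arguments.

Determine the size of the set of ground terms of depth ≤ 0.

3

Write N_k for the number of ground terms of depth ≤ k. A term of depth ≤ k is either a constant or a function symbol applied to arguments of depth ≤ k−1, so N_k = 3 + N_{k-1} + N_{k-1}.
N_0 = 3
Explicitly: v, w, u.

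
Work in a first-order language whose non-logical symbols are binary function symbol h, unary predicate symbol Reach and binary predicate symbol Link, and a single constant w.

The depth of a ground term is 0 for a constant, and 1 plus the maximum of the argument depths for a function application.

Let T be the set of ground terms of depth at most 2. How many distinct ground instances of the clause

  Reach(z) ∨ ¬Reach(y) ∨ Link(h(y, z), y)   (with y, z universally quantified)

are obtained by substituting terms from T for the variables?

25

Ground terms of depth ≤ 2:
  Let N_k = |{terms of depth ≤ k}|. Then N_0 = 1 and N_k = 1 + N_{k-1}^2 for k ≥ 1 (one summand per function symbol, arity giving the exponent).
  N_0 = 1
  N_1 = 1 + 1^2 = 2
  N_2 = 1 + 2^2 = 5
So there are 5 ground terms available for substitution.
Each of y, z ranges independently over the available ground terms, and distinct assignments produce distinct instances.
Number of ground instances = 5^2 = 25.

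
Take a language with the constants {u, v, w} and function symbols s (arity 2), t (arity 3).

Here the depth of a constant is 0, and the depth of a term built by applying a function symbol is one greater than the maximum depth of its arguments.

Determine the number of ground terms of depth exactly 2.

60804

Let N_k = |{terms of depth ≤ k}|. Then N_0 = 3 and N_k = 3 + N_{k-1}^2 + N_{k-1}^3 for k ≥ 1 (one summand per function symbol, arity giving the exponent).
N_0 = 3
N_1 = 3 + 3^2 + 3^3 = 39
N_2 = 3 + 39^2 + 39^3 = 60843
Terms of depth exactly 2: N_2 − N_1 = 60843 − 39 = 60804.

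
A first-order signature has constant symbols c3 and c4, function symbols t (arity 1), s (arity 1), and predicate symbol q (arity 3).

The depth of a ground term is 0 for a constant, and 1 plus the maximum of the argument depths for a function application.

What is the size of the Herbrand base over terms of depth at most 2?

2744

First count ground terms of depth ≤ 2.
If N_k denotes the number of depth-≤k ground terms, the 2 constants give N_0 = 2, and each function symbol of arity r contributes N_{k-1}^r new terms at level k: N_k = 2 + N_{k-1} + N_{k-1}.
N_0 = 2
N_1 = 2 + 2 + 2 = 6
N_2 = 2 + 6 + 6 = 14
So |H| = 14.
Ground atoms are formed by filling each argument slot of a predicate with a term from H, so an r-ary predicate gives |H|^r atoms:
  q: 14^3 = 2744
Total ground atoms: 2744.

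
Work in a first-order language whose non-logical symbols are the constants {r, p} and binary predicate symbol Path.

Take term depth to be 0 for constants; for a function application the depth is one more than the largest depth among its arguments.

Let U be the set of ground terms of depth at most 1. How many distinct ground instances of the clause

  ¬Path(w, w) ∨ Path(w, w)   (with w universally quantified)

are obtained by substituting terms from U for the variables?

2

Ground terms of depth ≤ 1:
  With no function symbols every ground term is a constant, so there are exactly 2 ground terms at every depth bound.
  N_0 = 2
  N_1 = 2
  Explicitly: r, p.
So there are 2 ground terms available for substitution.
The variable w ranges independently over the available ground terms, and distinct assignments produce distinct instances.
Number of ground instances = 2.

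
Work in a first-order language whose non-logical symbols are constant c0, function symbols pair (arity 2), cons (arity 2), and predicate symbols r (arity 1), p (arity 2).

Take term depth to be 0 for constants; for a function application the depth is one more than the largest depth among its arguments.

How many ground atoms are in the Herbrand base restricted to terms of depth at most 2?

First count ground terms of depth ≤ 2.
If N_k denotes the number of depth-≤k ground terms, the 1 constant gives N_0 = 1, and each function symbol of arity r contributes N_{k-1}^r new terms at level k: N_k = 1 + N_{k-1}^2 + N_{k-1}^2.
N_0 = 1
N_1 = 1 + 1^2 + 1^2 = 3
N_2 = 1 + 3^2 + 3^2 = 19
So |H| = 19.
Each predicate of arity r yields |H|^r ground atoms (one per choice of an r-tuple from H):
  r: 19;  p: 19^2 = 361
Total ground atoms: 19 + 361 = 380.

380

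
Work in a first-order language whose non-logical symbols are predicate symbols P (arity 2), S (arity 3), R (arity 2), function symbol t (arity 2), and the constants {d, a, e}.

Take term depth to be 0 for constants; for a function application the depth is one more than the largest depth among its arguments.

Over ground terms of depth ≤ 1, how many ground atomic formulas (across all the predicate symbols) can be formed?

2016

First count ground terms of depth ≤ 1.
Let N_k = |{terms of depth ≤ k}|. Then N_0 = 3 and N_k = 3 + N_{k-1}^2 for k ≥ 1 (one summand per function symbol, arity giving the exponent).
N_0 = 3
N_1 = 3 + 3^2 = 12
Explicitly: d, a, e, t(d, d), t(d, a), t(d, e), t(a, d), t(a, a), t(a, e), t(e, d), t(e, a), t(e, e).
So |H| = 12.
A ground atom is a predicate applied to a tuple of terms from H, so the count is the sum over predicates of |H|^arity:
  P: 12^2 = 144;  S: 12^3 = 1728;  R: 12^2 = 144
Total ground atoms: 144 + 1728 + 144 = 2016.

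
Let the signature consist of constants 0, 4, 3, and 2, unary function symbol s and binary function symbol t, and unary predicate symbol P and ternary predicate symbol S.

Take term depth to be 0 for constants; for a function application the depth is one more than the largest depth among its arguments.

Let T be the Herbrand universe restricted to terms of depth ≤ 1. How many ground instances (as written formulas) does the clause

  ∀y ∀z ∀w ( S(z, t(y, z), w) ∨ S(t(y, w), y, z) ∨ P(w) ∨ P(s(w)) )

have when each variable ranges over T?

13824

Ground terms of depth ≤ 1:
  Let N_k count ground terms of depth at most k. Each non-constant term of depth ≤ k is some function symbol applied to depth-≤(k−1) arguments, giving N_k = 4 + N_{k-1} + N_{k-1}^2.
  N_0 = 4
  N_1 = 4 + 4 + 4^2 = 24
So there are 24 ground terms available for substitution.
The body mentions every one of the 3 quantified variables; since ground terms form a free algebra, no two substitutions collapse to the same formula.
Number of ground instances = 24^3 = 13824.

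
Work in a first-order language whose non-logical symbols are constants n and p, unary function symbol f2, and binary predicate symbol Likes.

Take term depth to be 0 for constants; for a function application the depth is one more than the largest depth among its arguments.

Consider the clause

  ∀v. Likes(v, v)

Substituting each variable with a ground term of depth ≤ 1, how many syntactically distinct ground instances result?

4

Ground terms of depth ≤ 1:
  Let N_k = |{terms of depth ≤ k}|. Then N_0 = 2 and N_k = 2 + N_{k-1} for k ≥ 1 (one summand per function symbol, arity giving the exponent).
  N_0 = 2
  N_1 = 2 + 2 = 4
  Explicitly: n, p, f2(n), f2(p).
So there are 4 ground terms available for substitution.
The variable v ranges independently over the available ground terms, and distinct assignments produce distinct instances.
Number of ground instances = 4.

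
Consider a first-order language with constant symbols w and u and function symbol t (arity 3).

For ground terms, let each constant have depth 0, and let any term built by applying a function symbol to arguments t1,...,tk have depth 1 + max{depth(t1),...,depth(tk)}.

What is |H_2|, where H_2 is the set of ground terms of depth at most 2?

Let N_k = |{terms of depth ≤ k}|. Then N_0 = 2 and N_k = 2 + N_{k-1}^3 for k ≥ 1 (one summand per function symbol, arity giving the exponent).
N_0 = 2
N_1 = 2 + 2^3 = 10
N_2 = 2 + 10^3 = 1002

1002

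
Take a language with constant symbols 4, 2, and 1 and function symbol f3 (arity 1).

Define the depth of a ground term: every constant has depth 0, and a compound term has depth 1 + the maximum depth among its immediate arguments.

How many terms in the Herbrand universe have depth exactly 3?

3

Count level by level. With function symbols f3/1, the terms of depth ≤ k are the 3 constants together with each function applied to depth-≤(k−1) tuples, so N_k = 3 + N_{k-1}.
N_0 = 3
N_1 = 3 + 3 = 6
N_2 = 3 + 6 = 9
N_3 = 3 + 9 = 12
Terms of depth exactly 3: N_3 − N_2 = 12 − 9 = 3.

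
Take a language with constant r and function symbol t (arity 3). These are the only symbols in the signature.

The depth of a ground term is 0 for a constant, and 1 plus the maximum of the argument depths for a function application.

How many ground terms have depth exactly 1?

1

Write N_k for the number of ground terms of depth ≤ k. A term of depth ≤ k is either a constant or a function symbol applied to arguments of depth ≤ k−1, so N_k = 1 + N_{k-1}^3.
N_0 = 1
N_1 = 1 + 1^3 = 2
Terms of depth exactly 1: N_1 − N_0 = 2 − 1 = 1.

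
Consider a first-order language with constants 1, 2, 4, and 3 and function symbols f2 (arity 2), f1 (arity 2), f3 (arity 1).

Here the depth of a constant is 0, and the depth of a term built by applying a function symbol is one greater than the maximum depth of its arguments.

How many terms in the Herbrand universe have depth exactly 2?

Let N_k = |{terms of depth ≤ k}|. Then N_0 = 4 and N_k = 4 + N_{k-1}^2 + N_{k-1}^2 + N_{k-1} for k ≥ 1 (one summand per function symbol, arity giving the exponent).
N_0 = 4
N_1 = 4 + 4^2 + 4^2 + 4 = 40
N_2 = 4 + 40^2 + 40^2 + 40 = 3244
Terms of depth exactly 2: N_2 − N_1 = 3244 − 40 = 3204.

3204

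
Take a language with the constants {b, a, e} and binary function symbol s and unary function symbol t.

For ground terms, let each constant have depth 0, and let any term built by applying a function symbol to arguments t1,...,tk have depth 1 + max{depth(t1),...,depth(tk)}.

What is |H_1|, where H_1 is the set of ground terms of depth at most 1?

15

Count level by level. With function symbols s/2, t/1, the terms of depth ≤ k are the 3 constants together with each function applied to depth-≤(k−1) tuples, so N_k = 3 + N_{k-1}^2 + N_{k-1}.
N_0 = 3
N_1 = 3 + 3^2 + 3 = 15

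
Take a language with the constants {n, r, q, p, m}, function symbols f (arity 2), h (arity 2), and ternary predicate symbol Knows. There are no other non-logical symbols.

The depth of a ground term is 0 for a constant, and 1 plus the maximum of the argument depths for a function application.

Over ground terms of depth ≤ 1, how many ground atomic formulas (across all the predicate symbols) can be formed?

166375

First count ground terms of depth ≤ 1.
Let N_k count ground terms of depth at most k. Each non-constant term of depth ≤ k is some function symbol applied to depth-≤(k−1) arguments, giving N_k = 5 + N_{k-1}^2 + N_{k-1}^2.
N_0 = 5
N_1 = 5 + 5^2 + 5^2 = 55
So |H| = 55.
A ground atom is a predicate applied to a tuple of terms from H, so the count is the sum over predicates of |H|^arity:
  Knows: 55^3 = 166375
Total ground atoms: 166375.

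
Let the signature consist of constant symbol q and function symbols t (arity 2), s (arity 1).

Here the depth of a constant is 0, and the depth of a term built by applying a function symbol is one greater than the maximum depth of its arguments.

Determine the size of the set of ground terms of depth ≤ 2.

13

Let N_k = |{terms of depth ≤ k}|. Then N_0 = 1 and N_k = 1 + N_{k-1}^2 + N_{k-1} for k ≥ 1 (one summand per function symbol, arity giving the exponent).
N_0 = 1
N_1 = 1 + 1^2 + 1 = 3
N_2 = 1 + 3^2 + 3 = 13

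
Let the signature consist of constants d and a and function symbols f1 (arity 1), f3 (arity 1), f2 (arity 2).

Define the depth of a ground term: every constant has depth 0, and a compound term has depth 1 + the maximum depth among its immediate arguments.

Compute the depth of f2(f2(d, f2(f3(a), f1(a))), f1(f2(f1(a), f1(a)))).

4

depth(f3(a)) = 1 + depth(a) = 1 + 0 = 1
depth(f1(a)) = 1 + depth(a) = 1 + 0 = 1
depth(f2(f3(a), f1(a))) = 1 + max(1, 1) = 2
depth(f2(d, f2(f3(a), f1(a)))) = 1 + max(0, 2) = 3
depth(f2(f1(a), f1(a))) = 1 + max(1, 1) = 2
depth(f1(f2(f1(a), f1(a)))) = 1 + depth(f2(f1(a), f1(a))) = 1 + 2 = 3
depth(f2(f2(d, f2(f3(a), f1(a))), f1(f2(f1(a), f1(a))))) = 1 + max(3, 3) = 4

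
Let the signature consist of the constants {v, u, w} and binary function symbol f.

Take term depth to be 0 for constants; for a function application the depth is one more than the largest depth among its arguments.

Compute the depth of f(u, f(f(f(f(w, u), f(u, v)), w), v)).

5

depth(f(w, u)) = 1 + max(0, 0) = 1
depth(f(u, v)) = 1 + max(0, 0) = 1
depth(f(f(w, u), f(u, v))) = 1 + max(1, 1) = 2
depth(f(f(f(w, u), f(u, v)), w)) = 1 + max(2, 0) = 3
depth(f(f(f(f(w, u), f(u, v)), w), v)) = 1 + max(3, 0) = 4
depth(f(u, f(f(f(f(w, u), f(u, v)), w), v))) = 1 + max(0, 4) = 5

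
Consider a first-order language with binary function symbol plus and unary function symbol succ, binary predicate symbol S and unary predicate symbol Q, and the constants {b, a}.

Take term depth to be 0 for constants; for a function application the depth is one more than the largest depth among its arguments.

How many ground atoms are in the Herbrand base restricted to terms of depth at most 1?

First count ground terms of depth ≤ 1.
Count level by level. With function symbols plus/2, succ/1, the terms of depth ≤ k are the 2 constants together with each function applied to depth-≤(k−1) tuples, so N_k = 2 + N_{k-1}^2 + N_{k-1}.
N_0 = 2
N_1 = 2 + 2^2 + 2 = 8
Explicitly: b, a, plus(b, b), plus(b, a), plus(a, b), plus(a, a), succ(b), succ(a).
So |H| = 8.
For each predicate symbol, the number of ground atoms is |H| raised to its arity; summing:
  S: 8^2 = 64;  Q: 8
Total ground atoms: 64 + 8 = 72.

72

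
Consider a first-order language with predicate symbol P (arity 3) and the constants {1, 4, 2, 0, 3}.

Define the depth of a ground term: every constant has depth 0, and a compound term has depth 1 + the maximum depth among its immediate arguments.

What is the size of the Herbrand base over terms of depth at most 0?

125

First count ground terms of depth ≤ 0.
With no function symbols every ground term is a constant, so there are exactly 5 ground terms at every depth bound.
N_0 = 5
Explicitly: 1, 4, 2, 0, 3.
So |H| = 5.
Each predicate of arity r yields |H|^r ground atoms (one per choice of an r-tuple from H):
  P: 5^3 = 125
Total ground atoms: 125.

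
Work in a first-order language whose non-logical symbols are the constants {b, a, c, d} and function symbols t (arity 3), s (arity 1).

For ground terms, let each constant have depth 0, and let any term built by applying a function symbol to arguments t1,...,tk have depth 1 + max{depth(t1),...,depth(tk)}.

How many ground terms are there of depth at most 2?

Write N_k for the number of ground terms of depth ≤ k. A term of depth ≤ k is either a constant or a function symbol applied to arguments of depth ≤ k−1, so N_k = 4 + N_{k-1}^3 + N_{k-1}.
N_0 = 4
N_1 = 4 + 4^3 + 4 = 72
N_2 = 4 + 72^3 + 72 = 373324

373324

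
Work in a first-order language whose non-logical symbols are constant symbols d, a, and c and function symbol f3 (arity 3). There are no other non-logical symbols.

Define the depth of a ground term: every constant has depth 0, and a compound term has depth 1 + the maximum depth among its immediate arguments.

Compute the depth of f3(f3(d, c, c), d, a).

depth(f3(d, c, c)) = 1 + max(0, 0, 0) = 1
depth(f3(f3(d, c, c), d, a)) = 1 + max(1, 0, 0) = 2

2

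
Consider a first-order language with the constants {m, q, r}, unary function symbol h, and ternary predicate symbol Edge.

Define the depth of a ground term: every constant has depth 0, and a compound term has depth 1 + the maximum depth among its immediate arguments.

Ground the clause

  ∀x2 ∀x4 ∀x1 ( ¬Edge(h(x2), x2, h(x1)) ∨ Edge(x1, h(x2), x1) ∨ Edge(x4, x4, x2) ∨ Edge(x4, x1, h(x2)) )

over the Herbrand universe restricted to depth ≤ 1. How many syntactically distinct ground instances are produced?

216

Ground terms of depth ≤ 1:
  If N_k denotes the number of depth-≤k ground terms, the 3 constants give N_0 = 3, and each function symbol of arity r contributes N_{k-1}^r new terms at level k: N_k = 3 + N_{k-1}.
  N_0 = 3
  N_1 = 3 + 3 = 6
So there are 6 ground terms available for substitution.
Each of x2, x4, x1 ranges independently over the available ground terms, and distinct assignments produce distinct instances.
Number of ground instances = 6^3 = 216.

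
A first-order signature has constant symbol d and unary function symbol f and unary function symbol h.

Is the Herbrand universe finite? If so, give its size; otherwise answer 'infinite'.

infinite

The signature has at least one function symbol (f, arity 1) and at least one constant (d).
Iterating f gives infinitely many distinct ground terms: d, f(d), f(f(d)), ...
So the Herbrand universe is infinite.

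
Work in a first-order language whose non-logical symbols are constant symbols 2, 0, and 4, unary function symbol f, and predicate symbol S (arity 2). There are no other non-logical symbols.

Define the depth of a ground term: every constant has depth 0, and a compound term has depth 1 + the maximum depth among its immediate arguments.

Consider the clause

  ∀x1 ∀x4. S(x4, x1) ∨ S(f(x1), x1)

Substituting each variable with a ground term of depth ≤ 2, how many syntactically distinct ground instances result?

Ground terms of depth ≤ 2:
  Write N_k for the number of ground terms of depth ≤ k. A term of depth ≤ k is either a constant or a function symbol applied to arguments of depth ≤ k−1, so N_k = 3 + N_{k-1}.
  N_0 = 3
  N_1 = 3 + 3 = 6
  N_2 = 3 + 6 = 9
  Explicitly: 2, 0, 4, f(2), f(0), f(4), f(f(2)), f(f(0)), f(f(4)).
So there are 9 ground terms available for substitution.
The body mentions every one of the 2 quantified variables; since ground terms form a free algebra, no two substitutions collapse to the same formula.
Number of ground instances = 9^2 = 81.

81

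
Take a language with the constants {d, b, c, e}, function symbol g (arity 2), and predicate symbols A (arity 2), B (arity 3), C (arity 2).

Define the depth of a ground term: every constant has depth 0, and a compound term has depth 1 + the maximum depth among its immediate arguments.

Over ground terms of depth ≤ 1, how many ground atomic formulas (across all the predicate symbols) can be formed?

8800

First count ground terms of depth ≤ 1.
Write N_k for the number of ground terms of depth ≤ k. A term of depth ≤ k is either a constant or a function symbol applied to arguments of depth ≤ k−1, so N_k = 4 + N_{k-1}^2.
N_0 = 4
N_1 = 4 + 4^2 = 20
So |H| = 20.
Ground atoms are formed by filling each argument slot of a predicate with a term from H, so an r-ary predicate gives |H|^r atoms:
  A: 20^2 = 400;  B: 20^3 = 8000;  C: 20^2 = 400
Total ground atoms: 400 + 8000 + 400 = 8800.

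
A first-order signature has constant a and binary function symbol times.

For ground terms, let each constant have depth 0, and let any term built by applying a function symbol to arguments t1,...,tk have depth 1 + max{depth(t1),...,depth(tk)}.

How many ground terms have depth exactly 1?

1

If N_k denotes the number of depth-≤k ground terms, the 1 constant gives N_0 = 1, and each function symbol of arity r contributes N_{k-1}^r new terms at level k: N_k = 1 + N_{k-1}^2.
N_0 = 1
N_1 = 1 + 1^2 = 2
Terms of depth exactly 1: N_1 − N_0 = 2 − 1 = 1.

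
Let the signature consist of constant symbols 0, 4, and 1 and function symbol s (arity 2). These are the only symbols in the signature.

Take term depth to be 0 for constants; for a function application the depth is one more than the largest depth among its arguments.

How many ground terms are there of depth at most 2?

If N_k denotes the number of depth-≤k ground terms, the 3 constants give N_0 = 3, and each function symbol of arity r contributes N_{k-1}^r new terms at level k: N_k = 3 + N_{k-1}^2.
N_0 = 3
N_1 = 3 + 3^2 = 12
N_2 = 3 + 12^2 = 147

147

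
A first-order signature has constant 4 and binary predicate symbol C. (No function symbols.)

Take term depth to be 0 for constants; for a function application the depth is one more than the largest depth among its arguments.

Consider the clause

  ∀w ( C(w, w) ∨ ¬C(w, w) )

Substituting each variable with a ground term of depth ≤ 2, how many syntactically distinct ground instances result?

Ground terms of depth ≤ 2:
  With no function symbols every ground term is a constant, so there is exactly 1 ground term at every depth bound.
  N_0 = 1
  N_1 = 1
  N_2 = 1
  Explicitly: 4.
So there is exactly 1 ground term available for substitution.
The body mentions the single quantified variable w; since ground terms form a free algebra, no two substitutions collapse to the same formula.
Number of ground instances = 1.

1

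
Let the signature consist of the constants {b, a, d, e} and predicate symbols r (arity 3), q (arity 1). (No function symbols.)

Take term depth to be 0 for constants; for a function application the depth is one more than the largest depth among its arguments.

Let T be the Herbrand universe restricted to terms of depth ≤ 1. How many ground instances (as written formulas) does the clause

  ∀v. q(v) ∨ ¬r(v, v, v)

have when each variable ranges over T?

4

Ground terms of depth ≤ 1:
  With no function symbols every ground term is a constant, so there are exactly 4 ground terms at every depth bound.
  N_0 = 4
  N_1 = 4
So there are 4 ground terms available for substitution.
The variable v ranges independently over the available ground terms, and distinct assignments produce distinct instances.
Number of ground instances = 4.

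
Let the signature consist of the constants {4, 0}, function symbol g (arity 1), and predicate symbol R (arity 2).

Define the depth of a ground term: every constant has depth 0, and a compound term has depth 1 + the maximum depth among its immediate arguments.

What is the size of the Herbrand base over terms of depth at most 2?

First count ground terms of depth ≤ 2.
Write N_k for the number of ground terms of depth ≤ k. A term of depth ≤ k is either a constant or a function symbol applied to arguments of depth ≤ k−1, so N_k = 2 + N_{k-1}.
N_0 = 2
N_1 = 2 + 2 = 4
N_2 = 2 + 4 = 6
Explicitly: 4, 0, g(4), g(0), g(g(4)), g(g(0)).
So |H| = 6.
Ground atoms are formed by filling each argument slot of a predicate with a term from H, so an r-ary predicate gives |H|^r atoms:
  R: 6^2 = 36
Total ground atoms: 36.

36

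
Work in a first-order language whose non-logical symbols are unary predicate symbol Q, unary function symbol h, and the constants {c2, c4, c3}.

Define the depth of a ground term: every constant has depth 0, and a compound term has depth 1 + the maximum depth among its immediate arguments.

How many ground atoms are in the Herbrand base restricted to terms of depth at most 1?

6

First count ground terms of depth ≤ 1.
Let N_k count ground terms of depth at most k. Each non-constant term of depth ≤ k is some function symbol applied to depth-≤(k−1) arguments, giving N_k = 3 + N_{k-1}.
N_0 = 3
N_1 = 3 + 3 = 6
Explicitly: c2, c4, c3, h(c2), h(c4), h(c3).
So |H| = 6.
Ground atoms are formed by filling each argument slot of a predicate with a term from H, so an r-ary predicate gives |H|^r atoms:
  Q: 6
Total ground atoms: 6.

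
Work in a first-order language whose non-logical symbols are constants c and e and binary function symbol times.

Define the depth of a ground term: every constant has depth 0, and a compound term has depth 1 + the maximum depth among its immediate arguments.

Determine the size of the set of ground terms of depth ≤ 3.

If N_k denotes the number of depth-≤k ground terms, the 2 constants give N_0 = 2, and each function symbol of arity r contributes N_{k-1}^r new terms at level k: N_k = 2 + N_{k-1}^2.
N_0 = 2
N_1 = 2 + 2^2 = 6
N_2 = 2 + 6^2 = 38
N_3 = 2 + 38^2 = 1446

1446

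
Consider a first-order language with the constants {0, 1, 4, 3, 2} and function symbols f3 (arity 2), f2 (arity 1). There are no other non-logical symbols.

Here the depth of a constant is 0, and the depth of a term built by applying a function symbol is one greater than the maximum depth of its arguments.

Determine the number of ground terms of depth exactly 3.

1600230

Count level by level. With function symbols f3/2, f2/1, the terms of depth ≤ k are the 5 constants together with each function applied to depth-≤(k−1) tuples, so N_k = 5 + N_{k-1}^2 + N_{k-1}.
N_0 = 5
N_1 = 5 + 5^2 + 5 = 35
N_2 = 5 + 35^2 + 35 = 1265
N_3 = 5 + 1265^2 + 1265 = 1601495
Terms of depth exactly 3: N_3 − N_2 = 1601495 − 1265 = 1600230.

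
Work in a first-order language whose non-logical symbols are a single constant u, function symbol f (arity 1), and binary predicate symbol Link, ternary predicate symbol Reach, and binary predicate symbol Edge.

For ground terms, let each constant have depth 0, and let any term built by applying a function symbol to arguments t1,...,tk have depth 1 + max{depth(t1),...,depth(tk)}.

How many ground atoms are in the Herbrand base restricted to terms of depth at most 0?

3

First count ground terms of depth ≤ 0.
If N_k denotes the number of depth-≤k ground terms, the 1 constant gives N_0 = 1, and each function symbol of arity r contributes N_{k-1}^r new terms at level k: N_k = 1 + N_{k-1}.
N_0 = 1
So |H| = 1.
For each predicate symbol, the number of ground atoms is |H| raised to its arity; summing:
  Link: 1^2 = 1;  Reach: 1^3 = 1;  Edge: 1^2 = 1
Total ground atoms: 1 + 1 + 1 = 3.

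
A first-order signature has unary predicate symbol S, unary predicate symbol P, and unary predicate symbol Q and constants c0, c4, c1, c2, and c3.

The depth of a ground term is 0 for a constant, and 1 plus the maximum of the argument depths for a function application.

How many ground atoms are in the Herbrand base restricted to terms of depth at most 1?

First count ground terms of depth ≤ 1.
With no function symbols every ground term is a constant, so there are exactly 5 ground terms at every depth bound.
N_0 = 5
N_1 = 5
Explicitly: c0, c4, c1, c2, c3.
So |H| = 5.
For each predicate symbol, the number of ground atoms is |H| raised to its arity; summing:
  S: 5;  P: 5;  Q: 5
Total ground atoms: 5 + 5 + 5 = 15.

15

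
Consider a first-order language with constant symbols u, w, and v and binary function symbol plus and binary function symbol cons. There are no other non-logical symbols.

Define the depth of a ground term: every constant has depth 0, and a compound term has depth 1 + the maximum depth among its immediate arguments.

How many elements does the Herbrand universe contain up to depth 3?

Let N_k = |{terms of depth ≤ k}|. Then N_0 = 3 and N_k = 3 + N_{k-1}^2 + N_{k-1}^2 for k ≥ 1 (one summand per function symbol, arity giving the exponent).
N_0 = 3
N_1 = 3 + 3^2 + 3^2 = 21
N_2 = 3 + 21^2 + 21^2 = 885
N_3 = 3 + 885^2 + 885^2 = 1566453

1566453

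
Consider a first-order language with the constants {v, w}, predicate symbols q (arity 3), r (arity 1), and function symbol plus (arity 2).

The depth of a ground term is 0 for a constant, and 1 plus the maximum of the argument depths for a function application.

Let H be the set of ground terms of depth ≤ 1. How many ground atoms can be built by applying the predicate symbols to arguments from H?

First count ground terms of depth ≤ 1.
Let N_k count ground terms of depth at most k. Each non-constant term of depth ≤ k is some function symbol applied to depth-≤(k−1) arguments, giving N_k = 2 + N_{k-1}^2.
N_0 = 2
N_1 = 2 + 2^2 = 6
Explicitly: v, w, plus(v, v), plus(v, w), plus(w, v), plus(w, w).
So |H| = 6.
Each predicate of arity r yields |H|^r ground atoms (one per choice of an r-tuple from H):
  q: 6^3 = 216;  r: 6
Total ground atoms: 216 + 6 = 222.

222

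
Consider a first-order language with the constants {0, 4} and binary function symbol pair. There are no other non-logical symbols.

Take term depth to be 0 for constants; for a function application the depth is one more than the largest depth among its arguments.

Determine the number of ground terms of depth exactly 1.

Count level by level. With function symbols pair/2, the terms of depth ≤ k are the 2 constants together with each function applied to depth-≤(k−1) tuples, so N_k = 2 + N_{k-1}^2.
N_0 = 2
N_1 = 2 + 2^2 = 6
Terms of depth exactly 1: N_1 − N_0 = 6 − 2 = 4.

4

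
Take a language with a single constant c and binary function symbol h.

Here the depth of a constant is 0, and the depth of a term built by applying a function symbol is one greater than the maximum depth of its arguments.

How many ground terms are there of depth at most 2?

If N_k denotes the number of depth-≤k ground terms, the 1 constant gives N_0 = 1, and each function symbol of arity r contributes N_{k-1}^r new terms at level k: N_k = 1 + N_{k-1}^2.
N_0 = 1
N_1 = 1 + 1^2 = 2
N_2 = 1 + 2^2 = 5
Explicitly: c, h(c, c), h(c, h(c, c)), h(h(c, c), c), h(h(c, c), h(c, c)).

5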